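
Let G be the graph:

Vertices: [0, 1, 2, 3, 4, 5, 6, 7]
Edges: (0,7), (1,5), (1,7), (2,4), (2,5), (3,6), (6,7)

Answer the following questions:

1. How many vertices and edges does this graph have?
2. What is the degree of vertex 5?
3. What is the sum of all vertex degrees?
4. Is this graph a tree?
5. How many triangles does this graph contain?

Count: 8 vertices, 7 edges.
Vertex 5 has neighbors [1, 2], degree = 2.
Handshaking lemma: 2 * 7 = 14.
A graph is a tree iff it is connected and has exactly n-1 edges. This graph is connected (all 8 vertices in one component) and has 8-1 = 7 edges. It is a tree.
Number of triangles = 0.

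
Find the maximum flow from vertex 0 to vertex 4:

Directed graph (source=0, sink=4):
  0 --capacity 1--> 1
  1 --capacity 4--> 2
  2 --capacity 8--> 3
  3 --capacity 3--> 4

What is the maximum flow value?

Computing max flow:
  Flow on (0->1): 1/1
  Flow on (1->2): 1/4
  Flow on (2->3): 1/8
  Flow on (3->4): 1/3
Maximum flow = 1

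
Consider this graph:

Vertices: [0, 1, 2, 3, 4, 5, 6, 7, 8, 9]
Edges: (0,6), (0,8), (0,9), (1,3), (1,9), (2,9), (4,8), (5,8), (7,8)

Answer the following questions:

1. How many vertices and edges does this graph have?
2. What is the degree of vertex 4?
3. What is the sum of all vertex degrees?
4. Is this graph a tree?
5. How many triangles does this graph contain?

Count: 10 vertices, 9 edges.
Vertex 4 has neighbors [8], degree = 1.
Handshaking lemma: 2 * 9 = 18.
A graph is a tree iff it is connected and has exactly n-1 edges. This graph is connected (all 10 vertices in one component) and has 10-1 = 9 edges. It is a tree.
Number of triangles = 0.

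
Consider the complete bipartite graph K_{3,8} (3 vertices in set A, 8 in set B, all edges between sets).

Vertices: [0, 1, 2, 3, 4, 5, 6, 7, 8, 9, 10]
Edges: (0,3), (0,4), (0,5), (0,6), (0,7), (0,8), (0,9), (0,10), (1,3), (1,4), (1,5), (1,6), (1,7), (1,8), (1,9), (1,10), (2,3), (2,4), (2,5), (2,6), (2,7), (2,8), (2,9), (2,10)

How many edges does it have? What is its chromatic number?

K_{3,8} has 3 * 8 = 24 edges.
Bipartite graphs have chromatic number 2 (color each partition differently).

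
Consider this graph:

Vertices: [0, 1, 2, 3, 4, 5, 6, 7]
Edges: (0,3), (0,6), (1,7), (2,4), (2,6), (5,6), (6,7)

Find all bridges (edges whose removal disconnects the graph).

A bridge is an edge whose removal increases the number of connected components.
Bridges found: (0,3), (0,6), (1,7), (2,4), (2,6), (5,6), (6,7)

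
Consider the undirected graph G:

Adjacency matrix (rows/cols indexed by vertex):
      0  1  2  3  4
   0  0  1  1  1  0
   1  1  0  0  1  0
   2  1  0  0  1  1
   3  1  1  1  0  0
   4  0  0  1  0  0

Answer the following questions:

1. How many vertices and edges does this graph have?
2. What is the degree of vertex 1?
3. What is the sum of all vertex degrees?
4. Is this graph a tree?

Count: 5 vertices, 6 edges.
Vertex 1 has neighbors [0, 3], degree = 2.
Handshaking lemma: 2 * 6 = 12.
A tree on 5 vertices has 4 edges. This graph has 6 edges (2 extra). Not a tree.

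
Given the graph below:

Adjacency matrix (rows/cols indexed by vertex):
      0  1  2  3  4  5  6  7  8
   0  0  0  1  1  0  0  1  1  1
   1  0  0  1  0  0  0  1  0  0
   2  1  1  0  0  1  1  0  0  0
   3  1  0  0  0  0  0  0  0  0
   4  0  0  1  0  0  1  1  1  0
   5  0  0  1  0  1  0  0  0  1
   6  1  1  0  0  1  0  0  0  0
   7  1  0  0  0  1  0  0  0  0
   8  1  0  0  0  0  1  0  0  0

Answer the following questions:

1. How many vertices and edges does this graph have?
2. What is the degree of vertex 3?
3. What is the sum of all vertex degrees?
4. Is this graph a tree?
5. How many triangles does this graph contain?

Count: 9 vertices, 13 edges.
Vertex 3 has neighbors [0], degree = 1.
Handshaking lemma: 2 * 13 = 26.
A tree on 9 vertices has 8 edges. This graph has 13 edges (5 extra). Not a tree.
Number of triangles = 1.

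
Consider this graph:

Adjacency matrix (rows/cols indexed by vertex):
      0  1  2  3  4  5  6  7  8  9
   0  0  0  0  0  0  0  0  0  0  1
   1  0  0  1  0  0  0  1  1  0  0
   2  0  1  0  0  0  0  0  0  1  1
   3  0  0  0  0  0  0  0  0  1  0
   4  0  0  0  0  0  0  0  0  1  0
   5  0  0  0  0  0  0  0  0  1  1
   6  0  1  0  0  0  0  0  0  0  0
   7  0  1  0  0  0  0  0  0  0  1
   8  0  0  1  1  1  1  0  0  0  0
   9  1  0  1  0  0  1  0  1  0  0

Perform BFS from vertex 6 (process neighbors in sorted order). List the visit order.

BFS from vertex 6 (neighbors processed in ascending order):
Visit order: 6, 1, 2, 7, 8, 9, 3, 4, 5, 0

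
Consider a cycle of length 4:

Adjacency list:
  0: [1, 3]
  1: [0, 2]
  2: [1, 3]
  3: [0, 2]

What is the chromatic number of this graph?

This is an even cycle (C_4). Even cycles are bipartite.
Chromatic number = 2.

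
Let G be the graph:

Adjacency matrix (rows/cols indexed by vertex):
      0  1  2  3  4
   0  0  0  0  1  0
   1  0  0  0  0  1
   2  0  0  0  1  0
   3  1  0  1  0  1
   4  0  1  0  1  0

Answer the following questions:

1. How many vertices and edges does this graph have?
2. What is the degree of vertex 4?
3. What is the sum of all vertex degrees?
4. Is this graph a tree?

Count: 5 vertices, 4 edges.
Vertex 4 has neighbors [1, 3], degree = 2.
Handshaking lemma: 2 * 4 = 8.
A graph is a tree iff it is connected and has exactly n-1 edges. This graph is connected (all 5 vertices in one component) and has 5-1 = 4 edges. It is a tree.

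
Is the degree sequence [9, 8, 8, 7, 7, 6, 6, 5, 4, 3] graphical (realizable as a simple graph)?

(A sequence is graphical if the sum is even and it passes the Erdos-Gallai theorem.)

Sum of degrees = 63. Sum is odd, so the sequence is NOT graphical.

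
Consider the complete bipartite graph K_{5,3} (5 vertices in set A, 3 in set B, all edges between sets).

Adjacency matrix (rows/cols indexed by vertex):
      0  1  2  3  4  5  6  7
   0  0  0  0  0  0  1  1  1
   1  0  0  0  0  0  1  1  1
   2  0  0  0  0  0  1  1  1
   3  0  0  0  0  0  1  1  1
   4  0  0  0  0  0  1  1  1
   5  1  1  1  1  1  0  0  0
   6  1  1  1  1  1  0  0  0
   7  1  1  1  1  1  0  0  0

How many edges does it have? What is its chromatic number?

K_{5,3} has 5 * 3 = 15 edges.
Bipartite graphs have chromatic number 2 (color each partition differently).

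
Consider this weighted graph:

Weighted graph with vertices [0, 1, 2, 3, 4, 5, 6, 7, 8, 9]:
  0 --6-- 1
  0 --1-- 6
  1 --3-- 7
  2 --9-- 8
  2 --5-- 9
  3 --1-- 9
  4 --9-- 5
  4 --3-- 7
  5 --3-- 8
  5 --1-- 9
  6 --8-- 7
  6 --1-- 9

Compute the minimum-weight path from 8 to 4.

Using Dijkstra's algorithm from vertex 8:
Shortest path: 8 -> 5 -> 4
Total weight: 3 + 9 = 12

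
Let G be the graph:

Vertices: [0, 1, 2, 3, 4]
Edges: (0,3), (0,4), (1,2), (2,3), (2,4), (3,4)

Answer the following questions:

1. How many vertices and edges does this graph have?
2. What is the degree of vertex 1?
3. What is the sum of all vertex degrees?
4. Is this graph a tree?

Count: 5 vertices, 6 edges.
Vertex 1 has neighbors [2], degree = 1.
Handshaking lemma: 2 * 6 = 12.
A tree on 5 vertices has 4 edges. This graph has 6 edges (2 extra). Not a tree.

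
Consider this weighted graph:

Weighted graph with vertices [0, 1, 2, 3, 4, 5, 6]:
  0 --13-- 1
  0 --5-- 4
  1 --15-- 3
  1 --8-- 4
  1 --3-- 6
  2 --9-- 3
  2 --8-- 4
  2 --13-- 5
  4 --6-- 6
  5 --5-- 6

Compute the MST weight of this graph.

Applying Kruskal's algorithm (sort edges by weight, add if no cycle):
  Add (1,6) w=3
  Add (0,4) w=5
  Add (5,6) w=5
  Add (4,6) w=6
  Skip (1,4) w=8 (creates cycle)
  Add (2,4) w=8
  Add (2,3) w=9
  Skip (0,1) w=13 (creates cycle)
  Skip (2,5) w=13 (creates cycle)
  Skip (1,3) w=15 (creates cycle)
MST weight = 36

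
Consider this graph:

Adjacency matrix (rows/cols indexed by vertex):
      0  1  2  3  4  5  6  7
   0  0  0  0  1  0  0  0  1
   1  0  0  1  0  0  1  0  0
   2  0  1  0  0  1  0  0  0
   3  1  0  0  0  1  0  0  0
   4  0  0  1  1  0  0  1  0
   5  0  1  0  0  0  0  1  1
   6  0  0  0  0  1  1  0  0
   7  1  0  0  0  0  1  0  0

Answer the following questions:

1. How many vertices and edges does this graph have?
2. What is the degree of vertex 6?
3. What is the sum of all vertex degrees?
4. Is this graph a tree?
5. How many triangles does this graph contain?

Count: 8 vertices, 9 edges.
Vertex 6 has neighbors [4, 5], degree = 2.
Handshaking lemma: 2 * 9 = 18.
A tree on 8 vertices has 7 edges. This graph has 9 edges (2 extra). Not a tree.
Number of triangles = 0.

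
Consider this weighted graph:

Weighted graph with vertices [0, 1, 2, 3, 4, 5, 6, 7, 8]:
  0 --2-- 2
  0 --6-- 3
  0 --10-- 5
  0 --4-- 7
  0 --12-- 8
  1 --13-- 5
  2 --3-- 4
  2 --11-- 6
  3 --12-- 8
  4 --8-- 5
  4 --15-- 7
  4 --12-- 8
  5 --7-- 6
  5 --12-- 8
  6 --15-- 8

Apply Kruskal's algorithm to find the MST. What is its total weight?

Applying Kruskal's algorithm (sort edges by weight, add if no cycle):
  Add (0,2) w=2
  Add (2,4) w=3
  Add (0,7) w=4
  Add (0,3) w=6
  Add (5,6) w=7
  Add (4,5) w=8
  Skip (0,5) w=10 (creates cycle)
  Skip (2,6) w=11 (creates cycle)
  Add (0,8) w=12
  Skip (3,8) w=12 (creates cycle)
  Skip (4,8) w=12 (creates cycle)
  Skip (5,8) w=12 (creates cycle)
  Add (1,5) w=13
  Skip (4,7) w=15 (creates cycle)
  Skip (6,8) w=15 (creates cycle)
MST weight = 55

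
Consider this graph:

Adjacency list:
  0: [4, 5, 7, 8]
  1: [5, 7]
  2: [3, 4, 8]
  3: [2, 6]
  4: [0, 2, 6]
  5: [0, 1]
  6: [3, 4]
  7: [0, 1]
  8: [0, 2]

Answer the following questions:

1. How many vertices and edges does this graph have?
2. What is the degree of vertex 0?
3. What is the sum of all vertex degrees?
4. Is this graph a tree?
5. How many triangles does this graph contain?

Count: 9 vertices, 11 edges.
Vertex 0 has neighbors [4, 5, 7, 8], degree = 4.
Handshaking lemma: 2 * 11 = 22.
A tree on 9 vertices has 8 edges. This graph has 11 edges (3 extra). Not a tree.
Number of triangles = 0.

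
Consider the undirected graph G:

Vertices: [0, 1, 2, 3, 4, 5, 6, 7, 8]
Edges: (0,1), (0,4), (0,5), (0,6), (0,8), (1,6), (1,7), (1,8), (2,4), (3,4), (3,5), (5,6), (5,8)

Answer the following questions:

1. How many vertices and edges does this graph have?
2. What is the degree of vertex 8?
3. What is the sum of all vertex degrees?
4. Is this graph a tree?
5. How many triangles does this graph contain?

Count: 9 vertices, 13 edges.
Vertex 8 has neighbors [0, 1, 5], degree = 3.
Handshaking lemma: 2 * 13 = 26.
A tree on 9 vertices has 8 edges. This graph has 13 edges (5 extra). Not a tree.
Number of triangles = 4.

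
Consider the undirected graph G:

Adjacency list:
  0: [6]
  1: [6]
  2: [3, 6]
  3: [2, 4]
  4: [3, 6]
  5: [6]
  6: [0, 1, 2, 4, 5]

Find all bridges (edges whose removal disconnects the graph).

A bridge is an edge whose removal increases the number of connected components.
Bridges found: (0,6), (1,6), (5,6)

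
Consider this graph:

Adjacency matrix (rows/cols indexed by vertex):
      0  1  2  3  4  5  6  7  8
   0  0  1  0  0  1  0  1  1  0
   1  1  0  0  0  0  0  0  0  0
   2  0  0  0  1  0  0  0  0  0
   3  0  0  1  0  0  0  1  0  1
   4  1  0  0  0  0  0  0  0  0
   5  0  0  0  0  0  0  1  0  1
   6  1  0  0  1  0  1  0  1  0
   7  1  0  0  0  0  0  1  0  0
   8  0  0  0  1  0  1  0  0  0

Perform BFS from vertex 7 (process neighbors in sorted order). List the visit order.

BFS from vertex 7 (neighbors processed in ascending order):
Visit order: 7, 0, 6, 1, 4, 3, 5, 2, 8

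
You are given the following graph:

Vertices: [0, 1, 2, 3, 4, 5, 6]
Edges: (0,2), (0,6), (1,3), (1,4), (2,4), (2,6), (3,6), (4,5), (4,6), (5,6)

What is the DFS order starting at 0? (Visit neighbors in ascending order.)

DFS from vertex 0 (neighbors processed in ascending order):
Visit order: 0, 2, 4, 1, 3, 6, 5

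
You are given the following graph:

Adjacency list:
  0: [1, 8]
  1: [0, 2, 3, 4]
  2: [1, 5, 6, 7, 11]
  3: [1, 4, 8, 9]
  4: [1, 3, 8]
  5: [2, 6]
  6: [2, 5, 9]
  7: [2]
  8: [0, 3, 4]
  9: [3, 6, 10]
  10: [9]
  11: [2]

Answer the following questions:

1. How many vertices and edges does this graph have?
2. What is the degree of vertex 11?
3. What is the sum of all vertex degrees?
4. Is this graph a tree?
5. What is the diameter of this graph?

Count: 12 vertices, 16 edges.
Vertex 11 has neighbors [2], degree = 1.
Handshaking lemma: 2 * 16 = 32.
A tree on 12 vertices has 11 edges. This graph has 16 edges (5 extra). Not a tree.
Diameter (longest shortest path) = 4.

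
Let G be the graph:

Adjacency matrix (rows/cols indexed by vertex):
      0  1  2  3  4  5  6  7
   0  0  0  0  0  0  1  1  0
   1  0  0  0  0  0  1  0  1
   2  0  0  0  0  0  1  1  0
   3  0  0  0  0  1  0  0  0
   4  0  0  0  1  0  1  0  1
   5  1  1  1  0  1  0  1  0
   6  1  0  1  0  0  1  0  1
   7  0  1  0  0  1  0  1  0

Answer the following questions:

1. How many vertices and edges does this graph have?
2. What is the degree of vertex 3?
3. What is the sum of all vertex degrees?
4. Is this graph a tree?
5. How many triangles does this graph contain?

Count: 8 vertices, 11 edges.
Vertex 3 has neighbors [4], degree = 1.
Handshaking lemma: 2 * 11 = 22.
A tree on 8 vertices has 7 edges. This graph has 11 edges (4 extra). Not a tree.
Number of triangles = 2.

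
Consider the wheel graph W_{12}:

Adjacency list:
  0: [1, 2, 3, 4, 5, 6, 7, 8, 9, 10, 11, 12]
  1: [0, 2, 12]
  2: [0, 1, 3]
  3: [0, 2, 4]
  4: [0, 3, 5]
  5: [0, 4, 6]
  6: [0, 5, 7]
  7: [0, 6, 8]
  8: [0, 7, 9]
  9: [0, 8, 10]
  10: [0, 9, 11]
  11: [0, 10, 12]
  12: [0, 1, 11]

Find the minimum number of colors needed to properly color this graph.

W_{12} = C_{12} plus a hub adjacent to every cycle vertex.
The outer cycle needs 2 colors (even cycle); the hub is adjacent to all of them so needs a fresh color.
Chromatic number = 2 + 1 = 3.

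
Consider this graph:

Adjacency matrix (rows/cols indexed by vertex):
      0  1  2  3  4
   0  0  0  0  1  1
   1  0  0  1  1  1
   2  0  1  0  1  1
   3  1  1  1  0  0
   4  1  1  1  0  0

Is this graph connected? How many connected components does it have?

Checking connectivity: the graph has 1 connected component(s).
All vertices are reachable from each other. The graph IS connected.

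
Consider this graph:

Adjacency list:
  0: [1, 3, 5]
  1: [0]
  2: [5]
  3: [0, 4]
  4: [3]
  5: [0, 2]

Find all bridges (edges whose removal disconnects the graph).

A bridge is an edge whose removal increases the number of connected components.
Bridges found: (0,1), (0,3), (0,5), (2,5), (3,4)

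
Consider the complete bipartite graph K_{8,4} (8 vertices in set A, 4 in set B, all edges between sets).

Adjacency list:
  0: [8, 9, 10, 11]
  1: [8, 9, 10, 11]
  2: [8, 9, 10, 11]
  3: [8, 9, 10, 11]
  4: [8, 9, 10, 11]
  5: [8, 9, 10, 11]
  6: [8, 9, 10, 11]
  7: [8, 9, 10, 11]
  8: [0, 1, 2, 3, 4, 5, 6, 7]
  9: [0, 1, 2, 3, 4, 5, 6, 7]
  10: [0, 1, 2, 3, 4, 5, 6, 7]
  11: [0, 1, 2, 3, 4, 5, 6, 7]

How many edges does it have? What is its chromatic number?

K_{8,4} has 8 * 4 = 32 edges.
Bipartite graphs have chromatic number 2 (color each partition differently).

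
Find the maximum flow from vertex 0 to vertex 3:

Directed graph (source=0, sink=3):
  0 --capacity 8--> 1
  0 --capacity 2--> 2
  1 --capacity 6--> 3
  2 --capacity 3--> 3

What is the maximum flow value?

Computing max flow:
  Flow on (0->1): 6/8
  Flow on (0->2): 2/2
  Flow on (1->3): 6/6
  Flow on (2->3): 2/3
Maximum flow = 8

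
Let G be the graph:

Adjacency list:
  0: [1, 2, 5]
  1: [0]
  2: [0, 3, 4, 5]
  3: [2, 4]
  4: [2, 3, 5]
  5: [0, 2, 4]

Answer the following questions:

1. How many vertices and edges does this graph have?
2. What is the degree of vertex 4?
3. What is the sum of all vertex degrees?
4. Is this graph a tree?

Count: 6 vertices, 8 edges.
Vertex 4 has neighbors [2, 3, 5], degree = 3.
Handshaking lemma: 2 * 8 = 16.
A tree on 6 vertices has 5 edges. This graph has 8 edges (3 extra). Not a tree.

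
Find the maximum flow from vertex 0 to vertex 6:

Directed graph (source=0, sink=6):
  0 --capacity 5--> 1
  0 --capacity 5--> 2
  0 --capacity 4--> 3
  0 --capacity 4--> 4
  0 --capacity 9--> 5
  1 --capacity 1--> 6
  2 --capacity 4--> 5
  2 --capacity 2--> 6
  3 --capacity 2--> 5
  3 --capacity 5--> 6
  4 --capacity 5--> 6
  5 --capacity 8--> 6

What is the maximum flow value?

Computing max flow:
  Flow on (0->1): 1/5
  Flow on (0->2): 2/5
  Flow on (0->3): 4/4
  Flow on (0->4): 4/4
  Flow on (0->5): 8/9
  Flow on (1->6): 1/1
  Flow on (2->6): 2/2
  Flow on (3->6): 4/5
  Flow on (4->6): 4/5
  Flow on (5->6): 8/8
Maximum flow = 19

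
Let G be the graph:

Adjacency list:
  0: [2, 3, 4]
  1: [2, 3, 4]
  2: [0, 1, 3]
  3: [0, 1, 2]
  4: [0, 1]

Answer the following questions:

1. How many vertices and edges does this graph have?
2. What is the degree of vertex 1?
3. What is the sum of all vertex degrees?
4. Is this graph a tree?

Count: 5 vertices, 7 edges.
Vertex 1 has neighbors [2, 3, 4], degree = 3.
Handshaking lemma: 2 * 7 = 14.
A tree on 5 vertices has 4 edges. This graph has 7 edges (3 extra). Not a tree.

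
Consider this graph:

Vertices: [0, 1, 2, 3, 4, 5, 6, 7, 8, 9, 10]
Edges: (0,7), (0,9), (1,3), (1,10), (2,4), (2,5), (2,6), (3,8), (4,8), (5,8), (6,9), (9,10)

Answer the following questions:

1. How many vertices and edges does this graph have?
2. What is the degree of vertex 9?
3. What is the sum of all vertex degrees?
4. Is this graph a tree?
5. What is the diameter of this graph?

Count: 11 vertices, 12 edges.
Vertex 9 has neighbors [0, 6, 10], degree = 3.
Handshaking lemma: 2 * 12 = 24.
A tree on 11 vertices has 10 edges. This graph has 12 edges (2 extra). Not a tree.
Diameter (longest shortest path) = 6.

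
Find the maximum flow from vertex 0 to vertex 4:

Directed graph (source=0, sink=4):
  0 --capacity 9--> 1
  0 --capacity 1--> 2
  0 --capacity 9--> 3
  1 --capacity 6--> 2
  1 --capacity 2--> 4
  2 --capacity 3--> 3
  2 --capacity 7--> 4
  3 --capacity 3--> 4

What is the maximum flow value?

Computing max flow:
  Flow on (0->1): 8/9
  Flow on (0->2): 1/1
  Flow on (0->3): 3/9
  Flow on (1->2): 6/6
  Flow on (1->4): 2/2
  Flow on (2->4): 7/7
  Flow on (3->4): 3/3
Maximum flow = 12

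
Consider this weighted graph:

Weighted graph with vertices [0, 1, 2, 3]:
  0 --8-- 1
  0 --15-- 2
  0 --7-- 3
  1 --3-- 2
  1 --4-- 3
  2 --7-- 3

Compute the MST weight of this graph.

Applying Kruskal's algorithm (sort edges by weight, add if no cycle):
  Add (1,2) w=3
  Add (1,3) w=4
  Add (0,3) w=7
  Skip (2,3) w=7 (creates cycle)
  Skip (0,1) w=8 (creates cycle)
  Skip (0,2) w=15 (creates cycle)
MST weight = 14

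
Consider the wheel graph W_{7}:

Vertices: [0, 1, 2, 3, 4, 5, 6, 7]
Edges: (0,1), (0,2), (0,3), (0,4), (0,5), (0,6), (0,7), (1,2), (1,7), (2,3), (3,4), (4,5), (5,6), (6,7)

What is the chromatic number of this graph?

W_{7} = C_{7} plus a hub adjacent to every cycle vertex.
The outer cycle needs 3 colors (odd cycle); the hub is adjacent to all of them so needs a fresh color.
Chromatic number = 3 + 1 = 4.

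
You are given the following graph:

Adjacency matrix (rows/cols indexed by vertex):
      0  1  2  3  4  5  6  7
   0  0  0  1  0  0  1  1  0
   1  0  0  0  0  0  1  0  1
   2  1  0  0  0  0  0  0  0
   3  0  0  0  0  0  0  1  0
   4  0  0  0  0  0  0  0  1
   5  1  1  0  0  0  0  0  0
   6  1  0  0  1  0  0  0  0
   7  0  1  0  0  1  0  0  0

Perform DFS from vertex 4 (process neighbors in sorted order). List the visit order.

DFS from vertex 4 (neighbors processed in ascending order):
Visit order: 4, 7, 1, 5, 0, 2, 6, 3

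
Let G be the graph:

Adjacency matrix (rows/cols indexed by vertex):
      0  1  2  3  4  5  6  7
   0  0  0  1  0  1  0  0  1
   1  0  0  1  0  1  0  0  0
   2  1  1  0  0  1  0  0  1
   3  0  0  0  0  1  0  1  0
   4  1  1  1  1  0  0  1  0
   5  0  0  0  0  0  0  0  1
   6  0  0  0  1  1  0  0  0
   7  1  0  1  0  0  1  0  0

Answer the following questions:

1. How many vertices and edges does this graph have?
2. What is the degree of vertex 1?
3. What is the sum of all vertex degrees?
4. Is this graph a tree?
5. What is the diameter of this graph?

Count: 8 vertices, 11 edges.
Vertex 1 has neighbors [2, 4], degree = 2.
Handshaking lemma: 2 * 11 = 22.
A tree on 8 vertices has 7 edges. This graph has 11 edges (4 extra). Not a tree.
Diameter (longest shortest path) = 4.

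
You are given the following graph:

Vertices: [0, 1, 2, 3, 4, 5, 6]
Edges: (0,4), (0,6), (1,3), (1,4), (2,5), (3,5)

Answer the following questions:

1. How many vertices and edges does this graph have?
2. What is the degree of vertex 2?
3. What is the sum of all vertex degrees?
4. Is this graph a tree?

Count: 7 vertices, 6 edges.
Vertex 2 has neighbors [5], degree = 1.
Handshaking lemma: 2 * 6 = 12.
A graph is a tree iff it is connected and has exactly n-1 edges. This graph is connected (all 7 vertices in one component) and has 7-1 = 6 edges. It is a tree.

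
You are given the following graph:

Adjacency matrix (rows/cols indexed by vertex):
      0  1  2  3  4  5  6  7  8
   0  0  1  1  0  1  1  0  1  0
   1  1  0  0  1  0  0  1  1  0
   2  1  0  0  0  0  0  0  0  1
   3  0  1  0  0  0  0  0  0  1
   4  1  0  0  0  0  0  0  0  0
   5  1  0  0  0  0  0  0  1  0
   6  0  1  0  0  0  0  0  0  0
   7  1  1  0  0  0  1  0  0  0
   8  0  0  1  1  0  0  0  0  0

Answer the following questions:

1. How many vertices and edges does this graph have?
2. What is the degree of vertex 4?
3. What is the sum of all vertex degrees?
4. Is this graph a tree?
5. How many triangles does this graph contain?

Count: 9 vertices, 11 edges.
Vertex 4 has neighbors [0], degree = 1.
Handshaking lemma: 2 * 11 = 22.
A tree on 9 vertices has 8 edges. This graph has 11 edges (3 extra). Not a tree.
Number of triangles = 2.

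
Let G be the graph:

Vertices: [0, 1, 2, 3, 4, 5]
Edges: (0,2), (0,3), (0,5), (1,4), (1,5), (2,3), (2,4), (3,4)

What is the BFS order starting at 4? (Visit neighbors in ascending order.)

BFS from vertex 4 (neighbors processed in ascending order):
Visit order: 4, 1, 2, 3, 5, 0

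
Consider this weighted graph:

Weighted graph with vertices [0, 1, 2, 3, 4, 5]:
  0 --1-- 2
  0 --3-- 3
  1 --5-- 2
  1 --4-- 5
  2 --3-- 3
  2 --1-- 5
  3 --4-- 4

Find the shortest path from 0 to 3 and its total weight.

Using Dijkstra's algorithm from vertex 0:
Shortest path: 0 -> 3
Total weight: 3 = 3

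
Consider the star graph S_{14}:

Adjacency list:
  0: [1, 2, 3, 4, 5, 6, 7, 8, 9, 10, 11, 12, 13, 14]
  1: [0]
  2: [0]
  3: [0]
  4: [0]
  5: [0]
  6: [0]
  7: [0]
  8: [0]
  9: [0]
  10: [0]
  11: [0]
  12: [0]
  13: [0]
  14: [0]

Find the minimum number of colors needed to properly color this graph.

S_{14} has one hub adjacent to 14 leaves; leaves are pairwise non-adjacent.
Color the hub 0 and every leaf 1.
Chromatic number = 2.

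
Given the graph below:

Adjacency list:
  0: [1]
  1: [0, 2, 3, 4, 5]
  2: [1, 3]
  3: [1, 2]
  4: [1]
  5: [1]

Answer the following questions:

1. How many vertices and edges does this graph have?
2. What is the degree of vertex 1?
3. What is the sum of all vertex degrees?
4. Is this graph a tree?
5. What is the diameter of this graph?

Count: 6 vertices, 6 edges.
Vertex 1 has neighbors [0, 2, 3, 4, 5], degree = 5.
Handshaking lemma: 2 * 6 = 12.
A tree on 6 vertices has 5 edges. This graph has 6 edges (1 extra). Not a tree.
Diameter (longest shortest path) = 2.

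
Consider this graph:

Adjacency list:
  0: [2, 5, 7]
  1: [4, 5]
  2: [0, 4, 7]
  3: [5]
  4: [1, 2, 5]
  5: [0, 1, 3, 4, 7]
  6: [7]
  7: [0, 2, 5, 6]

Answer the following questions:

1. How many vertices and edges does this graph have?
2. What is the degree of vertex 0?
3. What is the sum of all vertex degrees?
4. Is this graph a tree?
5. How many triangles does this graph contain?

Count: 8 vertices, 11 edges.
Vertex 0 has neighbors [2, 5, 7], degree = 3.
Handshaking lemma: 2 * 11 = 22.
A tree on 8 vertices has 7 edges. This graph has 11 edges (4 extra). Not a tree.
Number of triangles = 3.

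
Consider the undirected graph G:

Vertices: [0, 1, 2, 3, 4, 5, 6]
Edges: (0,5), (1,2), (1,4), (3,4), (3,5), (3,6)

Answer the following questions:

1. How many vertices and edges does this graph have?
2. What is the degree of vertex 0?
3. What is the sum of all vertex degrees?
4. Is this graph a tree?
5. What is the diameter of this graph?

Count: 7 vertices, 6 edges.
Vertex 0 has neighbors [5], degree = 1.
Handshaking lemma: 2 * 6 = 12.
A graph is a tree iff it is connected and has exactly n-1 edges. This graph is connected (all 7 vertices in one component) and has 7-1 = 6 edges. It is a tree.
Diameter (longest shortest path) = 5.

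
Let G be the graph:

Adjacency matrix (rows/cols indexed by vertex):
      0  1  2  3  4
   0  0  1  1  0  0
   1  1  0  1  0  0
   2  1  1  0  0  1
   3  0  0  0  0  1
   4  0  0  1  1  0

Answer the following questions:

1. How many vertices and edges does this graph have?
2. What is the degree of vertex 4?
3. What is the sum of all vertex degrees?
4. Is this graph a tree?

Count: 5 vertices, 5 edges.
Vertex 4 has neighbors [2, 3], degree = 2.
Handshaking lemma: 2 * 5 = 10.
A tree on 5 vertices has 4 edges. This graph has 5 edges (1 extra). Not a tree.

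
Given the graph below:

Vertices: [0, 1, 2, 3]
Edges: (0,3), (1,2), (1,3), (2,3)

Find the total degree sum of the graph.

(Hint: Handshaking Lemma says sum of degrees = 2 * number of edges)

Count edges: 4 edges.
By Handshaking Lemma: sum of degrees = 2 * 4 = 8.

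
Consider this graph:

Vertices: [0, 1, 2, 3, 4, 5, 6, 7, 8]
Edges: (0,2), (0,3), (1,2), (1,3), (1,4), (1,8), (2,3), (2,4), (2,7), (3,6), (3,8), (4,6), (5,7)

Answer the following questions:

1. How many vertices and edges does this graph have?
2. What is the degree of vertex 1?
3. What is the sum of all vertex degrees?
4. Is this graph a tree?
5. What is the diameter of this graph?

Count: 9 vertices, 13 edges.
Vertex 1 has neighbors [2, 3, 4, 8], degree = 4.
Handshaking lemma: 2 * 13 = 26.
A tree on 9 vertices has 8 edges. This graph has 13 edges (5 extra). Not a tree.
Diameter (longest shortest path) = 4.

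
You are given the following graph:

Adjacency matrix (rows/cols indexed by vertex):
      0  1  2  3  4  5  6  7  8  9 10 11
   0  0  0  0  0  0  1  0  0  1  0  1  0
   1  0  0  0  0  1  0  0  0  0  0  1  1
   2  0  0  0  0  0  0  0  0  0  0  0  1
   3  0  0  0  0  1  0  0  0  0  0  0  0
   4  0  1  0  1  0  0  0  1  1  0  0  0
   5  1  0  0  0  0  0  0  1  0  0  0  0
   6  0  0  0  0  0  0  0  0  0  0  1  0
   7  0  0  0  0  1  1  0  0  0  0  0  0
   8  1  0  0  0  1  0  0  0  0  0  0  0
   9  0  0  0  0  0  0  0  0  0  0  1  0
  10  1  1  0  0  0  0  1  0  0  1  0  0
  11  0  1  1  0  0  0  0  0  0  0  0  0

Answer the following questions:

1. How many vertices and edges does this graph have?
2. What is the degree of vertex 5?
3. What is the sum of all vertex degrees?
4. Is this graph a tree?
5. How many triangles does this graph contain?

Count: 12 vertices, 13 edges.
Vertex 5 has neighbors [0, 7], degree = 2.
Handshaking lemma: 2 * 13 = 26.
A tree on 12 vertices has 11 edges. This graph has 13 edges (2 extra). Not a tree.
Number of triangles = 0.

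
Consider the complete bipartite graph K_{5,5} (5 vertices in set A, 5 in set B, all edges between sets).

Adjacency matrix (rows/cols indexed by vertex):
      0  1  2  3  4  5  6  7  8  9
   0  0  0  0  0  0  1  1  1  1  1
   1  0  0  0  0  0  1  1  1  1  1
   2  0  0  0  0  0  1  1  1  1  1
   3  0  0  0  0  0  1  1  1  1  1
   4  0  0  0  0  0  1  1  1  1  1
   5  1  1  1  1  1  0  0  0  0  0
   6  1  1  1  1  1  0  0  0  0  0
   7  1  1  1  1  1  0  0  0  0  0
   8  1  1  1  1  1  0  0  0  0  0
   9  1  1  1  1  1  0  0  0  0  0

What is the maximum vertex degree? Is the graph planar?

Set-A vertices have degree 5; set-B vertices have degree 5. Maximum degree = max(5,5) = 5.
K_{5,5} contains K_{3,3} as a subgraph (since both sides have >= 3 vertices); by Kuratowski's theorem it is not planar.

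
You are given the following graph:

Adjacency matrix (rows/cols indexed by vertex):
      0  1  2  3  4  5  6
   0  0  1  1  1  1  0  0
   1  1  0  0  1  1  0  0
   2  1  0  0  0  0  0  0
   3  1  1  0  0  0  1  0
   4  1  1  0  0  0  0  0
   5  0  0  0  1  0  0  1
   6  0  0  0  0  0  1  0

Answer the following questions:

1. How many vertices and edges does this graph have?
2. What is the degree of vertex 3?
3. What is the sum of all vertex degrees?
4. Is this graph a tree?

Count: 7 vertices, 8 edges.
Vertex 3 has neighbors [0, 1, 5], degree = 3.
Handshaking lemma: 2 * 8 = 16.
A tree on 7 vertices has 6 edges. This graph has 8 edges (2 extra). Not a tree.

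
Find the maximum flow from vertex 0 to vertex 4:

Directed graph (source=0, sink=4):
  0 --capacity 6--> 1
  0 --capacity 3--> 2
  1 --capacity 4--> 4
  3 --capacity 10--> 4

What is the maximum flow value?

Computing max flow:
  Flow on (0->1): 4/6
  Flow on (1->4): 4/4
Maximum flow = 4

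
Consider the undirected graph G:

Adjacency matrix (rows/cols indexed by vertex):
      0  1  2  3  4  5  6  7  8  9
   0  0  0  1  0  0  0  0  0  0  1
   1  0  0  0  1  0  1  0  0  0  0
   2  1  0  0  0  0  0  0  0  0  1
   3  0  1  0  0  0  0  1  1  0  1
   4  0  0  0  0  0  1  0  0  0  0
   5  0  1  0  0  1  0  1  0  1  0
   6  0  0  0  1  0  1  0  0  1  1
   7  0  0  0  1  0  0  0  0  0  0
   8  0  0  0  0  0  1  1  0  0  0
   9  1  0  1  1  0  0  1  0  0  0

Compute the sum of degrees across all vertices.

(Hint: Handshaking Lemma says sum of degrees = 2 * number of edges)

Count edges: 13 edges.
By Handshaking Lemma: sum of degrees = 2 * 13 = 26.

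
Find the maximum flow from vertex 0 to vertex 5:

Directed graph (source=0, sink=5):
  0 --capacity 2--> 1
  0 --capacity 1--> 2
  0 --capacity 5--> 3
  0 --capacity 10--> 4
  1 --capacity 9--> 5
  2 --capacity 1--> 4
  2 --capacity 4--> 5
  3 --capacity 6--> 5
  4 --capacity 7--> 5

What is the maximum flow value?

Computing max flow:
  Flow on (0->1): 2/2
  Flow on (0->2): 1/1
  Flow on (0->3): 5/5
  Flow on (0->4): 7/10
  Flow on (1->5): 2/9
  Flow on (2->5): 1/4
  Flow on (3->5): 5/6
  Flow on (4->5): 7/7
Maximum flow = 15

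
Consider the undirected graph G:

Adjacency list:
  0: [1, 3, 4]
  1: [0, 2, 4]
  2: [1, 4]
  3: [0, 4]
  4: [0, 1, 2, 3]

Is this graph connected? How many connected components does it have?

Checking connectivity: the graph has 1 connected component(s).
All vertices are reachable from each other. The graph IS connected.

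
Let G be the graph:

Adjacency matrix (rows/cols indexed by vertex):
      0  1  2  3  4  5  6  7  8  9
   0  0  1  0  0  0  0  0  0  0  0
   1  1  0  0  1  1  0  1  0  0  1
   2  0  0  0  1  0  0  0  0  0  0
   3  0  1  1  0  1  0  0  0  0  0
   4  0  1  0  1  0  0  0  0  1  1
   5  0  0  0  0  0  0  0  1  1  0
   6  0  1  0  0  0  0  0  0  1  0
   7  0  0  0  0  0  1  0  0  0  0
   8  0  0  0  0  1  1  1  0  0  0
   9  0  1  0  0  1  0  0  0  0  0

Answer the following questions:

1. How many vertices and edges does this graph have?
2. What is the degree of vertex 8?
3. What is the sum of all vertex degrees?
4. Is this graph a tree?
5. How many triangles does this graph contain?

Count: 10 vertices, 12 edges.
Vertex 8 has neighbors [4, 5, 6], degree = 3.
Handshaking lemma: 2 * 12 = 24.
A tree on 10 vertices has 9 edges. This graph has 12 edges (3 extra). Not a tree.
Number of triangles = 2.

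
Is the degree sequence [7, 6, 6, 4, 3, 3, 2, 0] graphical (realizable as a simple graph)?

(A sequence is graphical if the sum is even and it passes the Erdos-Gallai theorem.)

Sum of degrees = 31. Sum is odd, so the sequence is NOT graphical.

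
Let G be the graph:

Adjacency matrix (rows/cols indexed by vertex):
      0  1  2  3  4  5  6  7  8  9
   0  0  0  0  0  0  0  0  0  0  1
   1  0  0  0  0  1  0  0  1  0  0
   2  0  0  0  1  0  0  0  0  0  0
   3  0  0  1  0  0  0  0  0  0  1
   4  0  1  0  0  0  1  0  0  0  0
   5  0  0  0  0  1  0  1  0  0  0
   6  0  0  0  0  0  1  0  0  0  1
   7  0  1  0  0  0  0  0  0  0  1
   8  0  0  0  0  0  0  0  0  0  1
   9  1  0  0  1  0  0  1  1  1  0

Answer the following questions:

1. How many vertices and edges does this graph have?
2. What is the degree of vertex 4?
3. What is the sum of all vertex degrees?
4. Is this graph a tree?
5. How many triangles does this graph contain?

Count: 10 vertices, 10 edges.
Vertex 4 has neighbors [1, 5], degree = 2.
Handshaking lemma: 2 * 10 = 20.
A tree on 10 vertices has 9 edges. This graph has 10 edges (1 extra). Not a tree.
Number of triangles = 0.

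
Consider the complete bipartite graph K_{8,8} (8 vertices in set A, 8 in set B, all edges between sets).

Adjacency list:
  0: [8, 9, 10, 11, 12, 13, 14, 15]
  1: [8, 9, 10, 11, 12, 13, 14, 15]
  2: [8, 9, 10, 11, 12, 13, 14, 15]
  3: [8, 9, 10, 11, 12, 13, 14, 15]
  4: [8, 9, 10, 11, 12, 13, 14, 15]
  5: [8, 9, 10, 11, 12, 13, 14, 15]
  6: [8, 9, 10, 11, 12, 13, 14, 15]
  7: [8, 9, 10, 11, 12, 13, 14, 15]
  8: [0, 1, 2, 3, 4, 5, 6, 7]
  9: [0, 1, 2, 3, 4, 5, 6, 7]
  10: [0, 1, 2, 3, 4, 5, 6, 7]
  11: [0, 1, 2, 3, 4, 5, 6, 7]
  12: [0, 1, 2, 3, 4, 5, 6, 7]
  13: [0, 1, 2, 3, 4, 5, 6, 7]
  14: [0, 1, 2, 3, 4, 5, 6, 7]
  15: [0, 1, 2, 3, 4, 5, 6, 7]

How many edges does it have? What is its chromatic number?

K_{8,8} has 8 * 8 = 64 edges.
Bipartite graphs have chromatic number 2 (color each partition differently).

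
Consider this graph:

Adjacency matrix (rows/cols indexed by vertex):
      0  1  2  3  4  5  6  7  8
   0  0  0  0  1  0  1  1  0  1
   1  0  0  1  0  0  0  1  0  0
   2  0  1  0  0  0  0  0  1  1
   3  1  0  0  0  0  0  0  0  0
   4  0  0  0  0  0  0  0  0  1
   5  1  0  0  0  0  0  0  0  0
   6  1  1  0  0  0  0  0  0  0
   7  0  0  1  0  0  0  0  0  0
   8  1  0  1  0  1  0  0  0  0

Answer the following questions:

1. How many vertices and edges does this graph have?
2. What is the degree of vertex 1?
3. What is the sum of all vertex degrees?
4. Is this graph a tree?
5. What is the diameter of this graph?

Count: 9 vertices, 9 edges.
Vertex 1 has neighbors [2, 6], degree = 2.
Handshaking lemma: 2 * 9 = 18.
A tree on 9 vertices has 8 edges. This graph has 9 edges (1 extra). Not a tree.
Diameter (longest shortest path) = 4.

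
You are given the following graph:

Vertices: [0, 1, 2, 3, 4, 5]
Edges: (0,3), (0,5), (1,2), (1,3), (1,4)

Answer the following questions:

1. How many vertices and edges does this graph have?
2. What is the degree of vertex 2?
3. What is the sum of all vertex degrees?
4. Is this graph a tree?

Count: 6 vertices, 5 edges.
Vertex 2 has neighbors [1], degree = 1.
Handshaking lemma: 2 * 5 = 10.
A graph is a tree iff it is connected and has exactly n-1 edges. This graph is connected (all 6 vertices in one component) and has 6-1 = 5 edges. It is a tree.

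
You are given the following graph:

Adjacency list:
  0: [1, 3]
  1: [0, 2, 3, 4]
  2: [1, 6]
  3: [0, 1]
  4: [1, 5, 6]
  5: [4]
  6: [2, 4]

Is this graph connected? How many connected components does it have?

Checking connectivity: the graph has 1 connected component(s).
All vertices are reachable from each other. The graph IS connected.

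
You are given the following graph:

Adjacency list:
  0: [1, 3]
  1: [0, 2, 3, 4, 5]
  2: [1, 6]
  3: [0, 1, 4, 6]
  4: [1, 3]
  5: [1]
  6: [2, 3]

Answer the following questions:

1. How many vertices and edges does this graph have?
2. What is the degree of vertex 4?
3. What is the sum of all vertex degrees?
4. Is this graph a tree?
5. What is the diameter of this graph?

Count: 7 vertices, 9 edges.
Vertex 4 has neighbors [1, 3], degree = 2.
Handshaking lemma: 2 * 9 = 18.
A tree on 7 vertices has 6 edges. This graph has 9 edges (3 extra). Not a tree.
Diameter (longest shortest path) = 3.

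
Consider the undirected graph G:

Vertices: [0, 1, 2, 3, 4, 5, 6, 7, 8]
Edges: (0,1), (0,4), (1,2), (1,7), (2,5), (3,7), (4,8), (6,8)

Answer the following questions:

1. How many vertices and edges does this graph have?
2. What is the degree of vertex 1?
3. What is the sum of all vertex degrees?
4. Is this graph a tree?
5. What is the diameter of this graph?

Count: 9 vertices, 8 edges.
Vertex 1 has neighbors [0, 2, 7], degree = 3.
Handshaking lemma: 2 * 8 = 16.
A graph is a tree iff it is connected and has exactly n-1 edges. This graph is connected (all 9 vertices in one component) and has 9-1 = 8 edges. It is a tree.
Diameter (longest shortest path) = 6.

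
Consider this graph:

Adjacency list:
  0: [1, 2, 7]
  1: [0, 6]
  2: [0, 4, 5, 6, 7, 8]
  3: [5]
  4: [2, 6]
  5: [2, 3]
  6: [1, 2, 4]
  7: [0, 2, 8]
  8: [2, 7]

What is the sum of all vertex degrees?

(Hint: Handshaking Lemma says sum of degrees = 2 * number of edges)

Count edges: 12 edges.
By Handshaking Lemma: sum of degrees = 2 * 12 = 24.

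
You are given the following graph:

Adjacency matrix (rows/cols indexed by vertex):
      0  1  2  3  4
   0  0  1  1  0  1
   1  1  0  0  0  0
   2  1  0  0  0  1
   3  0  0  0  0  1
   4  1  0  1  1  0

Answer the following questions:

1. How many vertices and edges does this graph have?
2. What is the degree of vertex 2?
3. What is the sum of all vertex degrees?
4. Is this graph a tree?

Count: 5 vertices, 5 edges.
Vertex 2 has neighbors [0, 4], degree = 2.
Handshaking lemma: 2 * 5 = 10.
A tree on 5 vertices has 4 edges. This graph has 5 edges (1 extra). Not a tree.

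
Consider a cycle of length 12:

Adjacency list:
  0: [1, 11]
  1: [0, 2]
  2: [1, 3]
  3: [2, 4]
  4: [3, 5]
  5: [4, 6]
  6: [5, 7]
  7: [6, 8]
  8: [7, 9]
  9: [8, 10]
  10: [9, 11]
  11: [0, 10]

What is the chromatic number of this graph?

This is an even cycle (C_12). Even cycles are bipartite.
Chromatic number = 2.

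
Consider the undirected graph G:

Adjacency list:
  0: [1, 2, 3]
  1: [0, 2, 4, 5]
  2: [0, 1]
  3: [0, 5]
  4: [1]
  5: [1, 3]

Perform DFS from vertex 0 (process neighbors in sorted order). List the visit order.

DFS from vertex 0 (neighbors processed in ascending order):
Visit order: 0, 1, 2, 4, 5, 3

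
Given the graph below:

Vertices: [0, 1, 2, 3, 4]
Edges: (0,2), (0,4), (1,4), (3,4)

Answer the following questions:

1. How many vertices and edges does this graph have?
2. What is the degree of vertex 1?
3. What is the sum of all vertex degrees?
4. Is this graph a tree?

Count: 5 vertices, 4 edges.
Vertex 1 has neighbors [4], degree = 1.
Handshaking lemma: 2 * 4 = 8.
A graph is a tree iff it is connected and has exactly n-1 edges. This graph is connected (all 5 vertices in one component) and has 5-1 = 4 edges. It is a tree.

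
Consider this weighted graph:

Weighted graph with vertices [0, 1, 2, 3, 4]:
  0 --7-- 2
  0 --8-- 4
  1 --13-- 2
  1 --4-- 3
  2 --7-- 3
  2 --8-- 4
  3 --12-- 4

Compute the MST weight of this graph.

Applying Kruskal's algorithm (sort edges by weight, add if no cycle):
  Add (1,3) w=4
  Add (0,2) w=7
  Add (2,3) w=7
  Add (0,4) w=8
  Skip (2,4) w=8 (creates cycle)
  Skip (3,4) w=12 (creates cycle)
  Skip (1,2) w=13 (creates cycle)
MST weight = 26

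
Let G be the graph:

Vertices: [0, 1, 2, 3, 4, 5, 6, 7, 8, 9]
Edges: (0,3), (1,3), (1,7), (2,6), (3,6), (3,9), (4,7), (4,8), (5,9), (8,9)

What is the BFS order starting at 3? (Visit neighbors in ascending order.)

BFS from vertex 3 (neighbors processed in ascending order):
Visit order: 3, 0, 1, 6, 9, 7, 2, 5, 8, 4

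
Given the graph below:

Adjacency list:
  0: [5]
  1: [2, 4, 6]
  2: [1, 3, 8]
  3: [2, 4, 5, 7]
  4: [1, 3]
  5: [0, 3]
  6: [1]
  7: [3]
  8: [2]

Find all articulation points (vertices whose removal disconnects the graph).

An articulation point is a vertex whose removal disconnects the graph.
Articulation points: [1, 2, 3, 5]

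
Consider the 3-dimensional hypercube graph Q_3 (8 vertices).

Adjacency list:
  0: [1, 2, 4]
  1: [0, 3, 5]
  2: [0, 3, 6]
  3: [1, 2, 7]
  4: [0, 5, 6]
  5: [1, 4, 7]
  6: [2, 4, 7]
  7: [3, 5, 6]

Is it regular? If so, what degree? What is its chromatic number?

In Q_3, every vertex has exactly 3 neighbors (flip one of 3 bits), so it is 3-regular.
Q_3 is bipartite (partition by bit-parity), so chromatic number = 2.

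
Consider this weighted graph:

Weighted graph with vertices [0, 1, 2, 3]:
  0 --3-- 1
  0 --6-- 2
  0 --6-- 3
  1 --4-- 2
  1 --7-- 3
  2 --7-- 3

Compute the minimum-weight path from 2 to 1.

Using Dijkstra's algorithm from vertex 2:
Shortest path: 2 -> 1
Total weight: 4 = 4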